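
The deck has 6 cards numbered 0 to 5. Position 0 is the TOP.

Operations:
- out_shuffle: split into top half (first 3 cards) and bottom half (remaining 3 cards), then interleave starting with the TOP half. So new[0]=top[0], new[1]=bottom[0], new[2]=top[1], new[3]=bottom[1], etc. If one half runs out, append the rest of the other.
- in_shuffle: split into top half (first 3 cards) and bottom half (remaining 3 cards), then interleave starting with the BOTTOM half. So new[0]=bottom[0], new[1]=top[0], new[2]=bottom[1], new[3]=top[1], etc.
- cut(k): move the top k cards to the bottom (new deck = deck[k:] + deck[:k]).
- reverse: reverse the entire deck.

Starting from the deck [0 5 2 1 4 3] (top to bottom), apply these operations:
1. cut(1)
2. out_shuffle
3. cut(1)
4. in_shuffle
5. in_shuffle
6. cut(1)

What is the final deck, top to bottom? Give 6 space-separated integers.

After op 1 (cut(1)): [5 2 1 4 3 0]
After op 2 (out_shuffle): [5 4 2 3 1 0]
After op 3 (cut(1)): [4 2 3 1 0 5]
After op 4 (in_shuffle): [1 4 0 2 5 3]
After op 5 (in_shuffle): [2 1 5 4 3 0]
After op 6 (cut(1)): [1 5 4 3 0 2]

Answer: 1 5 4 3 0 2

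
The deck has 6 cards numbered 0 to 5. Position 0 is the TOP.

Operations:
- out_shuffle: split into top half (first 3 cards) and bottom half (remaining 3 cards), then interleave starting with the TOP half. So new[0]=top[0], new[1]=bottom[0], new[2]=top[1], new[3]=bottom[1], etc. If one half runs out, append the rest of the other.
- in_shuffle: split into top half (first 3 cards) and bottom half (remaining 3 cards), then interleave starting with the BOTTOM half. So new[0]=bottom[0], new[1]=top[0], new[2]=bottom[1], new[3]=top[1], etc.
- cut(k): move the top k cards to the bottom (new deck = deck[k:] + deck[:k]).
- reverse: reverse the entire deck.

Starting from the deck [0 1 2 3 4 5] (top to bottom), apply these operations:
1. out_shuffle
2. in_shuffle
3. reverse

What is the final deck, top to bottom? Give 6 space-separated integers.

Answer: 1 5 3 2 0 4

Derivation:
After op 1 (out_shuffle): [0 3 1 4 2 5]
After op 2 (in_shuffle): [4 0 2 3 5 1]
After op 3 (reverse): [1 5 3 2 0 4]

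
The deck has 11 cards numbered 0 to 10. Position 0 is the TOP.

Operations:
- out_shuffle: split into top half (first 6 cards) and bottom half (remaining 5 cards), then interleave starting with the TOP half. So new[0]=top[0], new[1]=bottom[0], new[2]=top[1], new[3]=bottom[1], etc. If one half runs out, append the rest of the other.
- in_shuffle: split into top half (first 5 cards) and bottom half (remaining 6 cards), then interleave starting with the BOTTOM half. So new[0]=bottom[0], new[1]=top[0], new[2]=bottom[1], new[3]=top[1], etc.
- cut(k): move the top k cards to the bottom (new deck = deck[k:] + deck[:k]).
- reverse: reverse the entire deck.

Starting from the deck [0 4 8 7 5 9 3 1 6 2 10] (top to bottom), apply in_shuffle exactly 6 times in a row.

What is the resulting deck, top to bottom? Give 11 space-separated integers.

After op 1 (in_shuffle): [9 0 3 4 1 8 6 7 2 5 10]
After op 2 (in_shuffle): [8 9 6 0 7 3 2 4 5 1 10]
After op 3 (in_shuffle): [3 8 2 9 4 6 5 0 1 7 10]
After op 4 (in_shuffle): [6 3 5 8 0 2 1 9 7 4 10]
After op 5 (in_shuffle): [2 6 1 3 9 5 7 8 4 0 10]
After op 6 (in_shuffle): [5 2 7 6 8 1 4 3 0 9 10]

Answer: 5 2 7 6 8 1 4 3 0 9 10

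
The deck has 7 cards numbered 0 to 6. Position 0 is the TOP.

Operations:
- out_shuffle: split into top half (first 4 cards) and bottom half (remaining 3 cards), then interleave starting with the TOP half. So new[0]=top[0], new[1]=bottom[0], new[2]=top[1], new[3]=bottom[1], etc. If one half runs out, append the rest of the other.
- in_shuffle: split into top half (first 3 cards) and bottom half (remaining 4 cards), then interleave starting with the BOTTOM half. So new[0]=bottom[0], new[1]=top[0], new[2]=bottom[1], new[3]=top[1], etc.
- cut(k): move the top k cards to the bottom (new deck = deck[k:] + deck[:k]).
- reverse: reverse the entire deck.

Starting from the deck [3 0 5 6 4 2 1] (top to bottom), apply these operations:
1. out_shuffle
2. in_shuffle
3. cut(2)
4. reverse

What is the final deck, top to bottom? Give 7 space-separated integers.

After op 1 (out_shuffle): [3 4 0 2 5 1 6]
After op 2 (in_shuffle): [2 3 5 4 1 0 6]
After op 3 (cut(2)): [5 4 1 0 6 2 3]
After op 4 (reverse): [3 2 6 0 1 4 5]

Answer: 3 2 6 0 1 4 5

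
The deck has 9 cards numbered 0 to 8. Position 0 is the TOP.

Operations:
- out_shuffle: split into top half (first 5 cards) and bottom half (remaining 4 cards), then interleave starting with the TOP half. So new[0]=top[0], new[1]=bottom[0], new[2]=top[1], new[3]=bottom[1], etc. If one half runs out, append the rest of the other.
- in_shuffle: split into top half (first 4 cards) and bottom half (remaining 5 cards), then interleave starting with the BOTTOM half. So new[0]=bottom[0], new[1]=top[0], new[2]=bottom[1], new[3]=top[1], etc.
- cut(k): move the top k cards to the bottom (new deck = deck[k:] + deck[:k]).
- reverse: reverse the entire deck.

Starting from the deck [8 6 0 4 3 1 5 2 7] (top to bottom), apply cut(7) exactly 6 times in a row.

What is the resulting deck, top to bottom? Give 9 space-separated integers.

Answer: 5 2 7 8 6 0 4 3 1

Derivation:
After op 1 (cut(7)): [2 7 8 6 0 4 3 1 5]
After op 2 (cut(7)): [1 5 2 7 8 6 0 4 3]
After op 3 (cut(7)): [4 3 1 5 2 7 8 6 0]
After op 4 (cut(7)): [6 0 4 3 1 5 2 7 8]
After op 5 (cut(7)): [7 8 6 0 4 3 1 5 2]
After op 6 (cut(7)): [5 2 7 8 6 0 4 3 1]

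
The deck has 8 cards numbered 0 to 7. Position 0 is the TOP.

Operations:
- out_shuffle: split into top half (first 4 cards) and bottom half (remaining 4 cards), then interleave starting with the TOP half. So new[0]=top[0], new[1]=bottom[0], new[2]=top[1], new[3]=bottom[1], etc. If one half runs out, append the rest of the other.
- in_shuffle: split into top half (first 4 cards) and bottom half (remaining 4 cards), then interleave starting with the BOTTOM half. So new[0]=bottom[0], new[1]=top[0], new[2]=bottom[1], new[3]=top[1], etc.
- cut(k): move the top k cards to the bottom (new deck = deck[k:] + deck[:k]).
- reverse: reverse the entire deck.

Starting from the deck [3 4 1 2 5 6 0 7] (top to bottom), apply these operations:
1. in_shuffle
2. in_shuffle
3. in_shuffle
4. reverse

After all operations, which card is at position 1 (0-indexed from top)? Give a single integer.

After op 1 (in_shuffle): [5 3 6 4 0 1 7 2]
After op 2 (in_shuffle): [0 5 1 3 7 6 2 4]
After op 3 (in_shuffle): [7 0 6 5 2 1 4 3]
After op 4 (reverse): [3 4 1 2 5 6 0 7]
Position 1: card 4.

Answer: 4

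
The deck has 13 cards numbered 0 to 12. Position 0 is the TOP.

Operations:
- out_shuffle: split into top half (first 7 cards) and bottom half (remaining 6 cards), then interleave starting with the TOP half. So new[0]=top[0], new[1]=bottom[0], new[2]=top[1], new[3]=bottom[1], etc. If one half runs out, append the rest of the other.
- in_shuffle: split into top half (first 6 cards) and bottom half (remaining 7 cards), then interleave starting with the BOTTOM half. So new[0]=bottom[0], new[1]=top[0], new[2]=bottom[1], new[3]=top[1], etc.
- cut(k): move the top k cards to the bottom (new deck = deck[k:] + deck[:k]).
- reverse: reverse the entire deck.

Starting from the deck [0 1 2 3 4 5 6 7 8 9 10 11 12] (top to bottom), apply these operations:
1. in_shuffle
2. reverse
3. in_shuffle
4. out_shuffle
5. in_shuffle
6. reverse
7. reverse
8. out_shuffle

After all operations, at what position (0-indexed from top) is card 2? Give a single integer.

Answer: 5

Derivation:
After op 1 (in_shuffle): [6 0 7 1 8 2 9 3 10 4 11 5 12]
After op 2 (reverse): [12 5 11 4 10 3 9 2 8 1 7 0 6]
After op 3 (in_shuffle): [9 12 2 5 8 11 1 4 7 10 0 3 6]
After op 4 (out_shuffle): [9 4 12 7 2 10 5 0 8 3 11 6 1]
After op 5 (in_shuffle): [5 9 0 4 8 12 3 7 11 2 6 10 1]
After op 6 (reverse): [1 10 6 2 11 7 3 12 8 4 0 9 5]
After op 7 (reverse): [5 9 0 4 8 12 3 7 11 2 6 10 1]
After op 8 (out_shuffle): [5 7 9 11 0 2 4 6 8 10 12 1 3]
Card 2 is at position 5.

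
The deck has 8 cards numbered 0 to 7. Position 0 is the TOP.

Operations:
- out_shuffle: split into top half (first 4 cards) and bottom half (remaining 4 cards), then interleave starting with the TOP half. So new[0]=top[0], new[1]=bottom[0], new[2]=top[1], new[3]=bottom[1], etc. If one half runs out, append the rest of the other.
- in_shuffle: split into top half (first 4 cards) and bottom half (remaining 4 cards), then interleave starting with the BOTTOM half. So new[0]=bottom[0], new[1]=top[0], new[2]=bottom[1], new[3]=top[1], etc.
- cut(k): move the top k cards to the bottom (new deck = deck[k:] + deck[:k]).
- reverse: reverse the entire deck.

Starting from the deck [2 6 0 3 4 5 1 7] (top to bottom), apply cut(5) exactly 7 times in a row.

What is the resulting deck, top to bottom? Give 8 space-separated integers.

Answer: 3 4 5 1 7 2 6 0

Derivation:
After op 1 (cut(5)): [5 1 7 2 6 0 3 4]
After op 2 (cut(5)): [0 3 4 5 1 7 2 6]
After op 3 (cut(5)): [7 2 6 0 3 4 5 1]
After op 4 (cut(5)): [4 5 1 7 2 6 0 3]
After op 5 (cut(5)): [6 0 3 4 5 1 7 2]
After op 6 (cut(5)): [1 7 2 6 0 3 4 5]
After op 7 (cut(5)): [3 4 5 1 7 2 6 0]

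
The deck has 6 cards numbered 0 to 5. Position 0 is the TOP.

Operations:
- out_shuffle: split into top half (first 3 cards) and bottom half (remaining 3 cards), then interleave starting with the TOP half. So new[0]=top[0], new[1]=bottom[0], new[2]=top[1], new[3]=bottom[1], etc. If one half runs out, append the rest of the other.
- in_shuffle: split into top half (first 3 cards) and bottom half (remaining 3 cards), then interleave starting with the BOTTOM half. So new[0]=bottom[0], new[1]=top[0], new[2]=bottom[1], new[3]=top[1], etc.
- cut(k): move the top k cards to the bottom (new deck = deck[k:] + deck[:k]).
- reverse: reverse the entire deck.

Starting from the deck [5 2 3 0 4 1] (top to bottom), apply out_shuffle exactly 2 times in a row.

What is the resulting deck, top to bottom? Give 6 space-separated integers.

Answer: 5 4 0 3 2 1

Derivation:
After op 1 (out_shuffle): [5 0 2 4 3 1]
After op 2 (out_shuffle): [5 4 0 3 2 1]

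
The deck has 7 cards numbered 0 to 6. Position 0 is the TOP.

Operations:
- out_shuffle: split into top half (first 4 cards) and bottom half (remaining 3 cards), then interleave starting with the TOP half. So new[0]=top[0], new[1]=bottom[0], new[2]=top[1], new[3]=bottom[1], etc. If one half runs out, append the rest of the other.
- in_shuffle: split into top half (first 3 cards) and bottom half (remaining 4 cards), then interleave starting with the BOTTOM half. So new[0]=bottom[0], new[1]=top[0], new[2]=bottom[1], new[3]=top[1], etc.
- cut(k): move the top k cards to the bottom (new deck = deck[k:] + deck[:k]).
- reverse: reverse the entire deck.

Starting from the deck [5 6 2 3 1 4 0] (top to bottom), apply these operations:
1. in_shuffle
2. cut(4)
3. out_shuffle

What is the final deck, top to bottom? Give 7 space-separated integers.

After op 1 (in_shuffle): [3 5 1 6 4 2 0]
After op 2 (cut(4)): [4 2 0 3 5 1 6]
After op 3 (out_shuffle): [4 5 2 1 0 6 3]

Answer: 4 5 2 1 0 6 3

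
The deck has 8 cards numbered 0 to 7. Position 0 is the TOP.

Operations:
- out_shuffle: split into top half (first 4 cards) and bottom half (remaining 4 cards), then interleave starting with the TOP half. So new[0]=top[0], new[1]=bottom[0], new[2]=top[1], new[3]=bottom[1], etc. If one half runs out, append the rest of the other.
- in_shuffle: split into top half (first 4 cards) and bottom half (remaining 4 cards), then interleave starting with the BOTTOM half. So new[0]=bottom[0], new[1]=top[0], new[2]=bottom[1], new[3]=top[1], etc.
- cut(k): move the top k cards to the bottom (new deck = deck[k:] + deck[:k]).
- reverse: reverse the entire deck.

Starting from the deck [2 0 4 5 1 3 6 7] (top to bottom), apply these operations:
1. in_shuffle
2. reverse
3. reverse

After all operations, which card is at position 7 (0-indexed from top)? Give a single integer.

Answer: 5

Derivation:
After op 1 (in_shuffle): [1 2 3 0 6 4 7 5]
After op 2 (reverse): [5 7 4 6 0 3 2 1]
After op 3 (reverse): [1 2 3 0 6 4 7 5]
Position 7: card 5.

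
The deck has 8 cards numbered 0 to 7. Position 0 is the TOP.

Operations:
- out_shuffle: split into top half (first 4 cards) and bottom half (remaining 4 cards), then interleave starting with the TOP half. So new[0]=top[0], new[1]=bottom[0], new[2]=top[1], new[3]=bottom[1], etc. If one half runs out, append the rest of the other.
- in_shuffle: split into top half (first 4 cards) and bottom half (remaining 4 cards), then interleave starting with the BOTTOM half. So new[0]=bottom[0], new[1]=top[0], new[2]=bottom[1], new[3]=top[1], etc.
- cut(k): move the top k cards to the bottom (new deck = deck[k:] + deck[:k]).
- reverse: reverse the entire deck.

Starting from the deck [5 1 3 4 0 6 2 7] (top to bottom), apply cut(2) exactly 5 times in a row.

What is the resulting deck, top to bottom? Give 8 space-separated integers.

After op 1 (cut(2)): [3 4 0 6 2 7 5 1]
After op 2 (cut(2)): [0 6 2 7 5 1 3 4]
After op 3 (cut(2)): [2 7 5 1 3 4 0 6]
After op 4 (cut(2)): [5 1 3 4 0 6 2 7]
After op 5 (cut(2)): [3 4 0 6 2 7 5 1]

Answer: 3 4 0 6 2 7 5 1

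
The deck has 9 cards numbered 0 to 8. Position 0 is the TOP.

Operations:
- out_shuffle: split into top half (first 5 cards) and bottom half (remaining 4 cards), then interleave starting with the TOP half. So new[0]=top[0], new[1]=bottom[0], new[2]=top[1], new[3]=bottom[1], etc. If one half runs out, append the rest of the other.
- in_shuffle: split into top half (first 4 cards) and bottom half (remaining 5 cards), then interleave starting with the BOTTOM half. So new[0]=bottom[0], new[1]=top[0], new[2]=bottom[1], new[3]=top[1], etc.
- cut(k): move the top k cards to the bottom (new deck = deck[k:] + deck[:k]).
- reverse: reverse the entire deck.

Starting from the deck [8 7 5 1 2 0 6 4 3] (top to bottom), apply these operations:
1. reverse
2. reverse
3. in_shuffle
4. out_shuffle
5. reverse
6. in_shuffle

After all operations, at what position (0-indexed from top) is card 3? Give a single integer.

After op 1 (reverse): [3 4 6 0 2 1 5 7 8]
After op 2 (reverse): [8 7 5 1 2 0 6 4 3]
After op 3 (in_shuffle): [2 8 0 7 6 5 4 1 3]
After op 4 (out_shuffle): [2 5 8 4 0 1 7 3 6]
After op 5 (reverse): [6 3 7 1 0 4 8 5 2]
After op 6 (in_shuffle): [0 6 4 3 8 7 5 1 2]
Card 3 is at position 3.

Answer: 3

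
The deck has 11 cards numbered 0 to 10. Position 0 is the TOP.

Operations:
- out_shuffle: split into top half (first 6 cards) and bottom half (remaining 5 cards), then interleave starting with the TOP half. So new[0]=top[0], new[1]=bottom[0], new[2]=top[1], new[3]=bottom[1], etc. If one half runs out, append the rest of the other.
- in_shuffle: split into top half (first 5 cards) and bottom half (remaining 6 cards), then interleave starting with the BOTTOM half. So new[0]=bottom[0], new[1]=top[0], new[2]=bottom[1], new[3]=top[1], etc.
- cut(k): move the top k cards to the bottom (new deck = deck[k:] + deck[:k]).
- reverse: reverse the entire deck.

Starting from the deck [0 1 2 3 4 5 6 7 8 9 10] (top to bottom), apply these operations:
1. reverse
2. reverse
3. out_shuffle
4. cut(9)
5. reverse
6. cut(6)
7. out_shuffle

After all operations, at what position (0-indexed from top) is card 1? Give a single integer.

After op 1 (reverse): [10 9 8 7 6 5 4 3 2 1 0]
After op 2 (reverse): [0 1 2 3 4 5 6 7 8 9 10]
After op 3 (out_shuffle): [0 6 1 7 2 8 3 9 4 10 5]
After op 4 (cut(9)): [10 5 0 6 1 7 2 8 3 9 4]
After op 5 (reverse): [4 9 3 8 2 7 1 6 0 5 10]
After op 6 (cut(6)): [1 6 0 5 10 4 9 3 8 2 7]
After op 7 (out_shuffle): [1 9 6 3 0 8 5 2 10 7 4]
Card 1 is at position 0.

Answer: 0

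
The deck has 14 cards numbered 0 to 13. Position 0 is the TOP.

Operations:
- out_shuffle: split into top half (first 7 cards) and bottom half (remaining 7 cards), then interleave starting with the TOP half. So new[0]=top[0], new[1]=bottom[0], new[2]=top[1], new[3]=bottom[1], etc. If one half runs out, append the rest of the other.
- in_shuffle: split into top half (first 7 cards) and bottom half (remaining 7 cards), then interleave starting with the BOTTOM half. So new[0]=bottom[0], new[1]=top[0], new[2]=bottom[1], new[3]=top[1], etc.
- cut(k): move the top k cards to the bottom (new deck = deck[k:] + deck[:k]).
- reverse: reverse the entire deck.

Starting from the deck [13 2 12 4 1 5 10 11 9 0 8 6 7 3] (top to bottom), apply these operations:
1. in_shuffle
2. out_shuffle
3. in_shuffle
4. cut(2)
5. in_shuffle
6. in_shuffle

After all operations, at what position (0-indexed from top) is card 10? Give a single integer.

After op 1 (in_shuffle): [11 13 9 2 0 12 8 4 6 1 7 5 3 10]
After op 2 (out_shuffle): [11 4 13 6 9 1 2 7 0 5 12 3 8 10]
After op 3 (in_shuffle): [7 11 0 4 5 13 12 6 3 9 8 1 10 2]
After op 4 (cut(2)): [0 4 5 13 12 6 3 9 8 1 10 2 7 11]
After op 5 (in_shuffle): [9 0 8 4 1 5 10 13 2 12 7 6 11 3]
After op 6 (in_shuffle): [13 9 2 0 12 8 7 4 6 1 11 5 3 10]
Card 10 is at position 13.

Answer: 13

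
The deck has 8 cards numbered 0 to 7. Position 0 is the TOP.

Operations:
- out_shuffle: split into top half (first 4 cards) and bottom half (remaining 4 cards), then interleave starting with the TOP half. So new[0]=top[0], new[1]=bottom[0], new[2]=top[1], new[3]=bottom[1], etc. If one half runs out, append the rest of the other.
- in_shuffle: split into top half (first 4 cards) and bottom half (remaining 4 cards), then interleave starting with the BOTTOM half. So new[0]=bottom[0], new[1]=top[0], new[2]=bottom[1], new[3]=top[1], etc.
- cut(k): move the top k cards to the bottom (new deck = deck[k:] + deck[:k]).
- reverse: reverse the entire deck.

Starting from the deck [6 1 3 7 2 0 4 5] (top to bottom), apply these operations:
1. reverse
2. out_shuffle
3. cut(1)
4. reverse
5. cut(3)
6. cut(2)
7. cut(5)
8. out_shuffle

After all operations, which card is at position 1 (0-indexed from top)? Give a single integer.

After op 1 (reverse): [5 4 0 2 7 3 1 6]
After op 2 (out_shuffle): [5 7 4 3 0 1 2 6]
After op 3 (cut(1)): [7 4 3 0 1 2 6 5]
After op 4 (reverse): [5 6 2 1 0 3 4 7]
After op 5 (cut(3)): [1 0 3 4 7 5 6 2]
After op 6 (cut(2)): [3 4 7 5 6 2 1 0]
After op 7 (cut(5)): [2 1 0 3 4 7 5 6]
After op 8 (out_shuffle): [2 4 1 7 0 5 3 6]
Position 1: card 4.

Answer: 4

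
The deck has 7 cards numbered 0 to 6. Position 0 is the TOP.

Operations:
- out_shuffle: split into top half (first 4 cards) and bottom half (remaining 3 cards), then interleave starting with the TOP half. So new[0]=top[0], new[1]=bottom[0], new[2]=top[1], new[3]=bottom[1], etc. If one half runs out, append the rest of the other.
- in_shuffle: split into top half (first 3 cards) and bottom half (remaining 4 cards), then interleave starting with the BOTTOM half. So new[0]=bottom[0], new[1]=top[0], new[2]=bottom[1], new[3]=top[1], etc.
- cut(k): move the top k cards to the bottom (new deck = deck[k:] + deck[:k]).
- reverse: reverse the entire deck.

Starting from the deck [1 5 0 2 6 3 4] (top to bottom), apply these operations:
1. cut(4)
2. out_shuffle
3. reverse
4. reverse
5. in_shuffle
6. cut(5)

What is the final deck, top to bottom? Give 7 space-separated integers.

Answer: 3 1 0 6 4 5 2

Derivation:
After op 1 (cut(4)): [6 3 4 1 5 0 2]
After op 2 (out_shuffle): [6 5 3 0 4 2 1]
After op 3 (reverse): [1 2 4 0 3 5 6]
After op 4 (reverse): [6 5 3 0 4 2 1]
After op 5 (in_shuffle): [0 6 4 5 2 3 1]
After op 6 (cut(5)): [3 1 0 6 4 5 2]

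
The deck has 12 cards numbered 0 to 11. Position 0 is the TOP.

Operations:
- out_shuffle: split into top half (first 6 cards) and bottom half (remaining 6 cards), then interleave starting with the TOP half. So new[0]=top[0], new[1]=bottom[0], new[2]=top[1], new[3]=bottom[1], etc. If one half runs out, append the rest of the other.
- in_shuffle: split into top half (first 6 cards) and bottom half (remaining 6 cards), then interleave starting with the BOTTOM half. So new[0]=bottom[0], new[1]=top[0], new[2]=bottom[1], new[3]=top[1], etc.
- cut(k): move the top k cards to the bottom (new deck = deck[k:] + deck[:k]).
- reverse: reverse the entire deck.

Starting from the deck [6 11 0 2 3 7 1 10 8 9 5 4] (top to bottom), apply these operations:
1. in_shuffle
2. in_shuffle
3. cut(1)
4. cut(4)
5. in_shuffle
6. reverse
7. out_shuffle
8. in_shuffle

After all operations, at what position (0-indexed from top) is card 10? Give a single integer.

After op 1 (in_shuffle): [1 6 10 11 8 0 9 2 5 3 4 7]
After op 2 (in_shuffle): [9 1 2 6 5 10 3 11 4 8 7 0]
After op 3 (cut(1)): [1 2 6 5 10 3 11 4 8 7 0 9]
After op 4 (cut(4)): [10 3 11 4 8 7 0 9 1 2 6 5]
After op 5 (in_shuffle): [0 10 9 3 1 11 2 4 6 8 5 7]
After op 6 (reverse): [7 5 8 6 4 2 11 1 3 9 10 0]
After op 7 (out_shuffle): [7 11 5 1 8 3 6 9 4 10 2 0]
After op 8 (in_shuffle): [6 7 9 11 4 5 10 1 2 8 0 3]
Card 10 is at position 6.

Answer: 6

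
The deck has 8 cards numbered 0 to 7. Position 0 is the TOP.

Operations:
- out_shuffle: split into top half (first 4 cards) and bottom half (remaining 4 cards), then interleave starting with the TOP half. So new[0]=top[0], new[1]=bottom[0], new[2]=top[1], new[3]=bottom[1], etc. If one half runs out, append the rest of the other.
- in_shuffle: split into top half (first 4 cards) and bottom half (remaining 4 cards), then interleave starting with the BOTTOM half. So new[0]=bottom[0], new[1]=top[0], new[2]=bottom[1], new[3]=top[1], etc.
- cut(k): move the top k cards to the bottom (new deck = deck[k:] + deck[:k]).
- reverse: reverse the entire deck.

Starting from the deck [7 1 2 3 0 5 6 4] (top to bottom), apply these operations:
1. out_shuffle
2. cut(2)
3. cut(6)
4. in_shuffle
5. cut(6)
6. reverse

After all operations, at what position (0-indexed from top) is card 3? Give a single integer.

After op 1 (out_shuffle): [7 0 1 5 2 6 3 4]
After op 2 (cut(2)): [1 5 2 6 3 4 7 0]
After op 3 (cut(6)): [7 0 1 5 2 6 3 4]
After op 4 (in_shuffle): [2 7 6 0 3 1 4 5]
After op 5 (cut(6)): [4 5 2 7 6 0 3 1]
After op 6 (reverse): [1 3 0 6 7 2 5 4]
Card 3 is at position 1.

Answer: 1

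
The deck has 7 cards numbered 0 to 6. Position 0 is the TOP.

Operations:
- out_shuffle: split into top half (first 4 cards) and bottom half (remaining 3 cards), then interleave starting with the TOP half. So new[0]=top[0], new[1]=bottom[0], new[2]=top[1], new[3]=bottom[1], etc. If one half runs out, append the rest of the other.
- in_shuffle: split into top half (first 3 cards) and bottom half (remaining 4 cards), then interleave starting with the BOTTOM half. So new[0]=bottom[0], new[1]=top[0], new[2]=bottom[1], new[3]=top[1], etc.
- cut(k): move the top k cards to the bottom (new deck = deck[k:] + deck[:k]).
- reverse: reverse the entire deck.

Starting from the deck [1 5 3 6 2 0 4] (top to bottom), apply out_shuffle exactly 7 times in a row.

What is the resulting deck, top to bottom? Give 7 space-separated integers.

After op 1 (out_shuffle): [1 2 5 0 3 4 6]
After op 2 (out_shuffle): [1 3 2 4 5 6 0]
After op 3 (out_shuffle): [1 5 3 6 2 0 4]
After op 4 (out_shuffle): [1 2 5 0 3 4 6]
After op 5 (out_shuffle): [1 3 2 4 5 6 0]
After op 6 (out_shuffle): [1 5 3 6 2 0 4]
After op 7 (out_shuffle): [1 2 5 0 3 4 6]

Answer: 1 2 5 0 3 4 6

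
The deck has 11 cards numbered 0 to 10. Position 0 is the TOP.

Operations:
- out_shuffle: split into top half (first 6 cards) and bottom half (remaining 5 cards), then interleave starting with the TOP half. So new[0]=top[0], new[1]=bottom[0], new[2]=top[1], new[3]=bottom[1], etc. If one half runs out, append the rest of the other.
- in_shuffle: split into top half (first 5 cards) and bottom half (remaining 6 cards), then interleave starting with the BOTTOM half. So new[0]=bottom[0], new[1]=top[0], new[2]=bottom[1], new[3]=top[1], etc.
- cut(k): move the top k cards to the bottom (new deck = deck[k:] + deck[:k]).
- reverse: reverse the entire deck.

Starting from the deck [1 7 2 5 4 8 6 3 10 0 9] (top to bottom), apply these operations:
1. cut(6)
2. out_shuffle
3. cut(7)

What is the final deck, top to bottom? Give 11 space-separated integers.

After op 1 (cut(6)): [6 3 10 0 9 1 7 2 5 4 8]
After op 2 (out_shuffle): [6 7 3 2 10 5 0 4 9 8 1]
After op 3 (cut(7)): [4 9 8 1 6 7 3 2 10 5 0]

Answer: 4 9 8 1 6 7 3 2 10 5 0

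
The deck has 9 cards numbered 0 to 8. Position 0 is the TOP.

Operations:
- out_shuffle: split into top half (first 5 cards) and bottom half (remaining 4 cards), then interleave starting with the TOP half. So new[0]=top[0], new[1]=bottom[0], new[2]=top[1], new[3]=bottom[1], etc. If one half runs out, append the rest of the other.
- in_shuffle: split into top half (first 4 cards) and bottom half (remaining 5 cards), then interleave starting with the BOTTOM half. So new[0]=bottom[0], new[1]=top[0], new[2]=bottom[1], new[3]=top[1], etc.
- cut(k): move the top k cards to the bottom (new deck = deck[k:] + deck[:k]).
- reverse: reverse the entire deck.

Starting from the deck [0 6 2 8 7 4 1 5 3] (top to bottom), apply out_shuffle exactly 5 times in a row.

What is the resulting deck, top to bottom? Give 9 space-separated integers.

After op 1 (out_shuffle): [0 4 6 1 2 5 8 3 7]
After op 2 (out_shuffle): [0 5 4 8 6 3 1 7 2]
After op 3 (out_shuffle): [0 3 5 1 4 7 8 2 6]
After op 4 (out_shuffle): [0 7 3 8 5 2 1 6 4]
After op 5 (out_shuffle): [0 2 7 1 3 6 8 4 5]

Answer: 0 2 7 1 3 6 8 4 5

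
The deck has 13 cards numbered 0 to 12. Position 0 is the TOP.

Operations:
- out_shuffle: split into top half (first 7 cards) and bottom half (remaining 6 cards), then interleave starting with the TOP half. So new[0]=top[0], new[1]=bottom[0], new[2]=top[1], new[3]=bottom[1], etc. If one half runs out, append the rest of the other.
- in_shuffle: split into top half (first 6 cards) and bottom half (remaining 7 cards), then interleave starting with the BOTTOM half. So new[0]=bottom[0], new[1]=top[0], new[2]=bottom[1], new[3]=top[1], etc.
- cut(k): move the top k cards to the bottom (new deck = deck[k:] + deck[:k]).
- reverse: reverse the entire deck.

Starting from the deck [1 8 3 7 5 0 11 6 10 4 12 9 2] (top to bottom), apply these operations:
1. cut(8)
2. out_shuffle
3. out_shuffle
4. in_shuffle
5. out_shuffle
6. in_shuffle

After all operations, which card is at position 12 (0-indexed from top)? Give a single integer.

After op 1 (cut(8)): [10 4 12 9 2 1 8 3 7 5 0 11 6]
After op 2 (out_shuffle): [10 3 4 7 12 5 9 0 2 11 1 6 8]
After op 3 (out_shuffle): [10 0 3 2 4 11 7 1 12 6 5 8 9]
After op 4 (in_shuffle): [7 10 1 0 12 3 6 2 5 4 8 11 9]
After op 5 (out_shuffle): [7 2 10 5 1 4 0 8 12 11 3 9 6]
After op 6 (in_shuffle): [0 7 8 2 12 10 11 5 3 1 9 4 6]
Position 12: card 6.

Answer: 6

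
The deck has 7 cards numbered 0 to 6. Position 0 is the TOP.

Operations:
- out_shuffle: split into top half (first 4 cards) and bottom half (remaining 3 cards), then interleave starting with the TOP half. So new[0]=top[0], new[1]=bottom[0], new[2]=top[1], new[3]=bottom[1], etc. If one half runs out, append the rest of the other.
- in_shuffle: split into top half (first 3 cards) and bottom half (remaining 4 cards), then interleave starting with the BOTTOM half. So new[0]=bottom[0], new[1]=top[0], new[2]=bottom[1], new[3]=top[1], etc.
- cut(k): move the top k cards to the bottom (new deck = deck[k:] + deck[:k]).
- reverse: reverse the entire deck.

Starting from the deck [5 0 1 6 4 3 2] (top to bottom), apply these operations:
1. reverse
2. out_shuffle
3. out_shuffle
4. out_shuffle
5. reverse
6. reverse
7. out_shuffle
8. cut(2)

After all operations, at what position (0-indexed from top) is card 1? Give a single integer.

Answer: 6

Derivation:
After op 1 (reverse): [2 3 4 6 1 0 5]
After op 2 (out_shuffle): [2 1 3 0 4 5 6]
After op 3 (out_shuffle): [2 4 1 5 3 6 0]
After op 4 (out_shuffle): [2 3 4 6 1 0 5]
After op 5 (reverse): [5 0 1 6 4 3 2]
After op 6 (reverse): [2 3 4 6 1 0 5]
After op 7 (out_shuffle): [2 1 3 0 4 5 6]
After op 8 (cut(2)): [3 0 4 5 6 2 1]
Card 1 is at position 6.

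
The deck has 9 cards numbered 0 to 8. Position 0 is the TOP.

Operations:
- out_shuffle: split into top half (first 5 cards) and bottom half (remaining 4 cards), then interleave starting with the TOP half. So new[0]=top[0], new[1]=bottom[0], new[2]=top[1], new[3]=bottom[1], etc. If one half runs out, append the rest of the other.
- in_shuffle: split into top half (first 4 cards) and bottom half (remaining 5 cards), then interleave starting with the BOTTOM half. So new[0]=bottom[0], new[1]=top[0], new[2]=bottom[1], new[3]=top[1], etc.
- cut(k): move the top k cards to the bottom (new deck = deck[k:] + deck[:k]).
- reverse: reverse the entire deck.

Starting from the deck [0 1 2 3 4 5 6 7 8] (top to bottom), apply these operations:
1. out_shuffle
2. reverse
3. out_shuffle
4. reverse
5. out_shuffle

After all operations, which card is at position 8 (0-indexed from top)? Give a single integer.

Answer: 3

Derivation:
After op 1 (out_shuffle): [0 5 1 6 2 7 3 8 4]
After op 2 (reverse): [4 8 3 7 2 6 1 5 0]
After op 3 (out_shuffle): [4 6 8 1 3 5 7 0 2]
After op 4 (reverse): [2 0 7 5 3 1 8 6 4]
After op 5 (out_shuffle): [2 1 0 8 7 6 5 4 3]
Position 8: card 3.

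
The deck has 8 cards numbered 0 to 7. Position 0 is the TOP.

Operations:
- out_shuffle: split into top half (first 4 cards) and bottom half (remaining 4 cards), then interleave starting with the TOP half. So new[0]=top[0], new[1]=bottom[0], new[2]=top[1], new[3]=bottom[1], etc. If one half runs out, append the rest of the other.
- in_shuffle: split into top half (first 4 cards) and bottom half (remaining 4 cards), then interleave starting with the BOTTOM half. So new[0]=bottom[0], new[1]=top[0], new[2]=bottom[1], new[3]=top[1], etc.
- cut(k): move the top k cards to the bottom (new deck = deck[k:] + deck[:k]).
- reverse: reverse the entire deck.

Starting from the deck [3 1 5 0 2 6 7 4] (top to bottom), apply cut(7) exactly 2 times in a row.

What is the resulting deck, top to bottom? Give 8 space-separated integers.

After op 1 (cut(7)): [4 3 1 5 0 2 6 7]
After op 2 (cut(7)): [7 4 3 1 5 0 2 6]

Answer: 7 4 3 1 5 0 2 6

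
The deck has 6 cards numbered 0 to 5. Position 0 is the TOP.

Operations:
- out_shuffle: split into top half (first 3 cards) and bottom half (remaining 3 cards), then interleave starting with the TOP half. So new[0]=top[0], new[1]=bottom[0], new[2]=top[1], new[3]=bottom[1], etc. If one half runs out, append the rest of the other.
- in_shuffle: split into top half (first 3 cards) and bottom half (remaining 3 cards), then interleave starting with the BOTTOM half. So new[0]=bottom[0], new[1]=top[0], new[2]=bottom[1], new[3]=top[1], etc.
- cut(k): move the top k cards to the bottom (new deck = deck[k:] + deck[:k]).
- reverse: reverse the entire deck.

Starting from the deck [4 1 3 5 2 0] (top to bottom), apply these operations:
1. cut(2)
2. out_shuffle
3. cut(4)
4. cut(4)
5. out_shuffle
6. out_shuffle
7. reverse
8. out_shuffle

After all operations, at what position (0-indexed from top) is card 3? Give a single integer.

Answer: 3

Derivation:
After op 1 (cut(2)): [3 5 2 0 4 1]
After op 2 (out_shuffle): [3 0 5 4 2 1]
After op 3 (cut(4)): [2 1 3 0 5 4]
After op 4 (cut(4)): [5 4 2 1 3 0]
After op 5 (out_shuffle): [5 1 4 3 2 0]
After op 6 (out_shuffle): [5 3 1 2 4 0]
After op 7 (reverse): [0 4 2 1 3 5]
After op 8 (out_shuffle): [0 1 4 3 2 5]
Card 3 is at position 3.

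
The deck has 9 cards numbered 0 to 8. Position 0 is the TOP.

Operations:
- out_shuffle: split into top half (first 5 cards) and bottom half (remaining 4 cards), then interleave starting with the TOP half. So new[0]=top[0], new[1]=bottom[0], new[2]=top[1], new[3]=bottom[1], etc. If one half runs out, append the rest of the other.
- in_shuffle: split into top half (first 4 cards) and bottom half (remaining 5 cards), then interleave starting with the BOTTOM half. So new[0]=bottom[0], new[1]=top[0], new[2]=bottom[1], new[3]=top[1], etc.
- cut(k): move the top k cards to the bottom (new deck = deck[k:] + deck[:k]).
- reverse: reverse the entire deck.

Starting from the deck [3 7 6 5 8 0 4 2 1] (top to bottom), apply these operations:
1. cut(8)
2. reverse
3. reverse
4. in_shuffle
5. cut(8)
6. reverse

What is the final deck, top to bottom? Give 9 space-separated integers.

Answer: 6 4 7 0 3 8 1 5 2

Derivation:
After op 1 (cut(8)): [1 3 7 6 5 8 0 4 2]
After op 2 (reverse): [2 4 0 8 5 6 7 3 1]
After op 3 (reverse): [1 3 7 6 5 8 0 4 2]
After op 4 (in_shuffle): [5 1 8 3 0 7 4 6 2]
After op 5 (cut(8)): [2 5 1 8 3 0 7 4 6]
After op 6 (reverse): [6 4 7 0 3 8 1 5 2]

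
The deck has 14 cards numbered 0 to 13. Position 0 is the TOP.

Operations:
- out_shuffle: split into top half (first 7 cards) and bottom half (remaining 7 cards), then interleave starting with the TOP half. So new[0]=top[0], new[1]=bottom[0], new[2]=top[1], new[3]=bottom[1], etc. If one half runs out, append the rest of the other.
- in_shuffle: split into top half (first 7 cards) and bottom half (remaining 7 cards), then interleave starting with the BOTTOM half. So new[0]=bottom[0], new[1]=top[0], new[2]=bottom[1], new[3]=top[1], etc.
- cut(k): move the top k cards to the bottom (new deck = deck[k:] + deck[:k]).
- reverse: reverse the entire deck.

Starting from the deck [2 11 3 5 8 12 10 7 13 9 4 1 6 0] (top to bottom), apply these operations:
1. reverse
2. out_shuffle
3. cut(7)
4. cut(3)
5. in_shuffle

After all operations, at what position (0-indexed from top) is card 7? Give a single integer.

After op 1 (reverse): [0 6 1 4 9 13 7 10 12 8 5 3 11 2]
After op 2 (out_shuffle): [0 10 6 12 1 8 4 5 9 3 13 11 7 2]
After op 3 (cut(7)): [5 9 3 13 11 7 2 0 10 6 12 1 8 4]
After op 4 (cut(3)): [13 11 7 2 0 10 6 12 1 8 4 5 9 3]
After op 5 (in_shuffle): [12 13 1 11 8 7 4 2 5 0 9 10 3 6]
Card 7 is at position 5.

Answer: 5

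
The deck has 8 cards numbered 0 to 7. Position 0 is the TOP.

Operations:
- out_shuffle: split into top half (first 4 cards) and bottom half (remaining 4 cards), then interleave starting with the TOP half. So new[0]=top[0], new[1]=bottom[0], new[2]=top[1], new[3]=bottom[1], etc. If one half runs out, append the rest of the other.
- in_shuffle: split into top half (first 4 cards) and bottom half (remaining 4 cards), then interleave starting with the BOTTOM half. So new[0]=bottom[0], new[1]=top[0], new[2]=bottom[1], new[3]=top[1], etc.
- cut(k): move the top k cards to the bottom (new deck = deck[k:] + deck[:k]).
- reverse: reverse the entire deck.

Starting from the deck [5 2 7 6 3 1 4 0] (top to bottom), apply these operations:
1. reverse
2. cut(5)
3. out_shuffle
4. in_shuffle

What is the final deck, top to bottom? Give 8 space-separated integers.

After op 1 (reverse): [0 4 1 3 6 7 2 5]
After op 2 (cut(5)): [7 2 5 0 4 1 3 6]
After op 3 (out_shuffle): [7 4 2 1 5 3 0 6]
After op 4 (in_shuffle): [5 7 3 4 0 2 6 1]

Answer: 5 7 3 4 0 2 6 1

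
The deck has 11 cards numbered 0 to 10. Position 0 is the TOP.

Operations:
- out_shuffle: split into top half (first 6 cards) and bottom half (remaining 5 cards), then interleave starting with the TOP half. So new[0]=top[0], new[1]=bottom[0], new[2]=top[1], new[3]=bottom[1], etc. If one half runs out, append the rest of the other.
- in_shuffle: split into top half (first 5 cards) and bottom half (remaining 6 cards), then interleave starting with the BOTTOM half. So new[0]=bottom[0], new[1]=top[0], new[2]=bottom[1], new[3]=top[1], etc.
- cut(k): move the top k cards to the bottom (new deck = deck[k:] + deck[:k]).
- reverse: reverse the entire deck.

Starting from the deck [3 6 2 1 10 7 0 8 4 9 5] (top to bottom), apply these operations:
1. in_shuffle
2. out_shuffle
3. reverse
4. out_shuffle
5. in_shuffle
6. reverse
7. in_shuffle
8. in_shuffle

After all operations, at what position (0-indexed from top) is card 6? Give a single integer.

After op 1 (in_shuffle): [7 3 0 6 8 2 4 1 9 10 5]
After op 2 (out_shuffle): [7 4 3 1 0 9 6 10 8 5 2]
After op 3 (reverse): [2 5 8 10 6 9 0 1 3 4 7]
After op 4 (out_shuffle): [2 0 5 1 8 3 10 4 6 7 9]
After op 5 (in_shuffle): [3 2 10 0 4 5 6 1 7 8 9]
After op 6 (reverse): [9 8 7 1 6 5 4 0 10 2 3]
After op 7 (in_shuffle): [5 9 4 8 0 7 10 1 2 6 3]
After op 8 (in_shuffle): [7 5 10 9 1 4 2 8 6 0 3]
Card 6 is at position 8.

Answer: 8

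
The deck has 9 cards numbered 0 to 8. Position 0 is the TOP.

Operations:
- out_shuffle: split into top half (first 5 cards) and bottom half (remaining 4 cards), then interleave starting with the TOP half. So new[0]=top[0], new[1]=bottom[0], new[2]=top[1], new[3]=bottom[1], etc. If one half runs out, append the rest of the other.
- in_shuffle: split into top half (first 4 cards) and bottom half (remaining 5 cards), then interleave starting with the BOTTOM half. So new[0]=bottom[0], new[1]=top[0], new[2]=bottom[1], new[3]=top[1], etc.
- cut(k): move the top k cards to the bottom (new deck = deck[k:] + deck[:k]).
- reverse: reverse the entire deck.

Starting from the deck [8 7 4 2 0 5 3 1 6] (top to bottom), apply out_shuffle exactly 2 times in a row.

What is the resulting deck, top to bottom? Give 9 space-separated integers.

Answer: 8 1 5 2 7 6 3 0 4

Derivation:
After op 1 (out_shuffle): [8 5 7 3 4 1 2 6 0]
After op 2 (out_shuffle): [8 1 5 2 7 6 3 0 4]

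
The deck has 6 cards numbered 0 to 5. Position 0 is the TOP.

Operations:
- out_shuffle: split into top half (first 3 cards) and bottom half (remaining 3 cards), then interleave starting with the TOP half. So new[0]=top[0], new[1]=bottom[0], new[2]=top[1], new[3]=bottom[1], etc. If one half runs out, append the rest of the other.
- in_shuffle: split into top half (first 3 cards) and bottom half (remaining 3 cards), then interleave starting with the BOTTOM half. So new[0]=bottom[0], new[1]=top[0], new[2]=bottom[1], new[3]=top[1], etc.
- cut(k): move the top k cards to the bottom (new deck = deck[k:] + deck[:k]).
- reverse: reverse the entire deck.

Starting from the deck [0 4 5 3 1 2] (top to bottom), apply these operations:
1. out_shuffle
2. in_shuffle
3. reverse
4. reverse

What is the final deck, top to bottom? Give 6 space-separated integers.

Answer: 1 0 5 3 2 4

Derivation:
After op 1 (out_shuffle): [0 3 4 1 5 2]
After op 2 (in_shuffle): [1 0 5 3 2 4]
After op 3 (reverse): [4 2 3 5 0 1]
After op 4 (reverse): [1 0 5 3 2 4]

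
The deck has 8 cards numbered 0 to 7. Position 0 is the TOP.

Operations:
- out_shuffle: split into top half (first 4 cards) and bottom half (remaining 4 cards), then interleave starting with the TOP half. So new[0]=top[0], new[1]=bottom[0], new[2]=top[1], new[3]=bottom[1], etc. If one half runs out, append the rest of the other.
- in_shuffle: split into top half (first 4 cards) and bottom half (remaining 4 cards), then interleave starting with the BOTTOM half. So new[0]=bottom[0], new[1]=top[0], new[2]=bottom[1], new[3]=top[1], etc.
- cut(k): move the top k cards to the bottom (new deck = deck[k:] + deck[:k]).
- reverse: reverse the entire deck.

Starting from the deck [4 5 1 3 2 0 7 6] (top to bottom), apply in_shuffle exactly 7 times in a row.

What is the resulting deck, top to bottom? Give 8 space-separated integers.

Answer: 2 4 0 5 7 1 6 3

Derivation:
After op 1 (in_shuffle): [2 4 0 5 7 1 6 3]
After op 2 (in_shuffle): [7 2 1 4 6 0 3 5]
After op 3 (in_shuffle): [6 7 0 2 3 1 5 4]
After op 4 (in_shuffle): [3 6 1 7 5 0 4 2]
After op 5 (in_shuffle): [5 3 0 6 4 1 2 7]
After op 6 (in_shuffle): [4 5 1 3 2 0 7 6]
After op 7 (in_shuffle): [2 4 0 5 7 1 6 3]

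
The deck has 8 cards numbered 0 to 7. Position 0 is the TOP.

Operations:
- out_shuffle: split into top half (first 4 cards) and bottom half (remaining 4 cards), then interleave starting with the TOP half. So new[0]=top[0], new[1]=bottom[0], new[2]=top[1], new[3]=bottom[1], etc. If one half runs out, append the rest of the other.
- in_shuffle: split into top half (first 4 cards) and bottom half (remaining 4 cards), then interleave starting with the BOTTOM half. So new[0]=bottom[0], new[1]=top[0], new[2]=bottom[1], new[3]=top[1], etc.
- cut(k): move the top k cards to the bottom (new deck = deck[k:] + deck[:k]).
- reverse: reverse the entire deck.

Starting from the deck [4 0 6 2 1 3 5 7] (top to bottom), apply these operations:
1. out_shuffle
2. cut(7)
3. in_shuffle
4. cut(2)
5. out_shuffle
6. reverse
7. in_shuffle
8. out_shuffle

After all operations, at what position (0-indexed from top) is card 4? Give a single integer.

Answer: 4

Derivation:
After op 1 (out_shuffle): [4 1 0 3 6 5 2 7]
After op 2 (cut(7)): [7 4 1 0 3 6 5 2]
After op 3 (in_shuffle): [3 7 6 4 5 1 2 0]
After op 4 (cut(2)): [6 4 5 1 2 0 3 7]
After op 5 (out_shuffle): [6 2 4 0 5 3 1 7]
After op 6 (reverse): [7 1 3 5 0 4 2 6]
After op 7 (in_shuffle): [0 7 4 1 2 3 6 5]
After op 8 (out_shuffle): [0 2 7 3 4 6 1 5]
Card 4 is at position 4.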